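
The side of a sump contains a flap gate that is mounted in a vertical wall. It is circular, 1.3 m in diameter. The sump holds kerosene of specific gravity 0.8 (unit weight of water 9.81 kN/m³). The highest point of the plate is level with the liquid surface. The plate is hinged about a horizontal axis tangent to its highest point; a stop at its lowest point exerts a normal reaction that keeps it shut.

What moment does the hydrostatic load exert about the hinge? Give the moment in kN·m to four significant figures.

γ = 0.8 × 9.81 = 7.848 kN/m³.
The centroid is at the centre, 0.65 m below the top of the plate, so the centroid depth is h_c = 0.65 m.
A = π(0.65)² = 1.32732 m².
Resultant F = γ·h_c·A = 7.848 × 0.65 × 1.32732 = 6.77092 kN.
I_c = πr⁴/4 = π × 0.65⁴/4 = 0.140198 m⁴.
Centre of pressure: y_p = y_c + I_c/(y_c·A) = 0.65 + 0.140198/(0.65 × 1.32732) = 0.65 + 0.1625 = 0.8125 m along the plane.
The resultant acts 0.65 + 0.1625 = 0.8125 m (along the plate) below the hinge at the top edge, so the moment about the hinge is M = F × 0.8125 = 6.77092 × 0.8125 = 5.50137 kN·m.

M ≈ 5.501 kN·m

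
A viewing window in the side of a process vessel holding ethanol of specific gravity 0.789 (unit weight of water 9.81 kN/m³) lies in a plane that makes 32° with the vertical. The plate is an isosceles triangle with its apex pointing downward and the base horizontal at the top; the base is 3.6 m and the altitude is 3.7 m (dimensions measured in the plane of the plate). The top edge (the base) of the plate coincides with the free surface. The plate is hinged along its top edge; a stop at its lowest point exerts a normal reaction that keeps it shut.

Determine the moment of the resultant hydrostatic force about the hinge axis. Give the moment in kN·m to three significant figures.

M ≈ 99.7 kN·m

γ = 0.789 × 9.81 = 7.74009 kN/m³.
The plate makes 32° with the vertical, i.e. θ = 90° − 32° = 58° to the horizontal. Measuring y along the incline from the free-surface line, vertical depth h = y·sinθ with sinθ = 0.848048.
With the apex down, the centroid sits h/3 = 3.7/3 = 1.23333 m below the base (the top edge), so y_c = 1.23333 m and h_c = 1.23333 × 0.848048 = 1.04592 m.
A = ½ × 3.6 × 3.7 = 6.66 m².
Resultant F = γ·h_c·A = 7.74009 × 1.04592 × 6.66 = 53.9161 kN.
I_c = b·h³/36 = 3.6 × 3.7³/36 = 5.0653 m⁴.
Centre of pressure: y_p = y_c + I_c/(y_c·A) = 1.23333 + 5.0653/(1.23333 × 6.66) = 1.23333 + 0.616668 = 1.85 m along the plane.
The resultant acts 1.23333 + 0.616668 = 1.85 m (along the plate) below the hinge at the top edge, so the moment about the hinge is M = F × 1.85 = 53.9161 × 1.85 = 99.7448 kN·m.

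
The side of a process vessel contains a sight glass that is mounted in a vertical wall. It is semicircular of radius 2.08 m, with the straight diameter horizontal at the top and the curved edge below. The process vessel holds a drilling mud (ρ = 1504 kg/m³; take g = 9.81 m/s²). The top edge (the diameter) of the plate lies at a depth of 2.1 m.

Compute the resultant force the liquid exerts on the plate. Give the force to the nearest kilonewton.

γ = ρg = 1504 × 9.81 / 1000 = 14.75424 kN/m³.
The centroid of a semicircle lies 4r/(3π) = 0.882779 m from the diameter, here below the top edge, so the centroid depth is h_c = 2.1 + 0.882779 = 2.98278 m.
A = πr²/2 = π × 2.08²/2 = 6.79589 m².
Resultant F = γ·h_c·A = 14.75424 × 2.98278 × 6.79589 = 299.078 kN.

F ≈ 299 kN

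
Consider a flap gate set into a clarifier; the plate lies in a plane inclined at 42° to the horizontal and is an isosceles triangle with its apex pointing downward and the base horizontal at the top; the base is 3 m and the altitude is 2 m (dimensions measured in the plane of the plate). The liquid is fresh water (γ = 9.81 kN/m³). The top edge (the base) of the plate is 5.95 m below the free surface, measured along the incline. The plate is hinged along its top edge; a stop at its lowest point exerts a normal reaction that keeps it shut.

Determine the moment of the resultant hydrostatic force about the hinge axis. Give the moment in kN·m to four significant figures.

γ = 9.81 kN/m³.
Let θ = 42° be the plate's angle to the horizontal; measure y along the incline from where the plane meets the free surface. Vertical depth h = y·sinθ with sinθ = 0.669131.
With the apex down, the centroid sits h/3 = 2/3 = 0.666667 m below the base (the top edge), so y_c = 5.95 + 0.666667 = 6.61667 m and h_c = 6.61667 × 0.669131 = 4.42742 m.
A = ½ × 3 × 2 = 3 m².
Resultant F = γ·h_c·A = 9.81 × 4.42742 × 3 = 130.299 kN.
I_c = b·h³/36 = 3 × 2³/36 = 0.666667 m⁴.
Centre of pressure: y_p = y_c + I_c/(y_c·A) = 6.61667 + 0.666667/(6.61667 × 3) = 6.61667 + 0.0335852 = 6.65026 m along the plane.
The resultant acts 0.666667 + 0.0335852 = 0.700252 m (along the plate) below the hinge at the top edge, so the moment about the hinge is M = F × 0.700252 = 130.299 × 0.700252 = 91.2421 kN·m.

M ≈ 91.24 kN·m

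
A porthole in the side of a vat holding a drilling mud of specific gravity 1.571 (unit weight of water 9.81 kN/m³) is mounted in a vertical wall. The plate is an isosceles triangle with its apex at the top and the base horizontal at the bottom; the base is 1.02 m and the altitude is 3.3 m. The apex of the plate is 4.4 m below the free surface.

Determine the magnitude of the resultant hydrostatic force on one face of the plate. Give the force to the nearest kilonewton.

F ≈ 171 kN

γ = 1.571 × 9.81 = 15.41151 kN/m³.
With the apex up, the centroid sits 2h/3 = 2 × 3.3/3 = 2.2 m below the apex, so the centroid depth is h_c = 4.4 + 2.2 = 6.6 m.
A = ½ × 1.02 × 3.3 = 1.683 m².
Resultant F = γ·h_c·A = 15.41151 × 6.6 × 1.683 = 171.188 kN.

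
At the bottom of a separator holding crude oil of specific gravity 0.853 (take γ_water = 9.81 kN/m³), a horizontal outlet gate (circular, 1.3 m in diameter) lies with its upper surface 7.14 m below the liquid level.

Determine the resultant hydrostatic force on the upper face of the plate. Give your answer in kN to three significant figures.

γ = 0.853 × 9.81 = 8.36793 kN/m³.
The plate is horizontal, so pressure is uniform at p = γ·h = 8.36793 × 7.14 = 59.747 kN/m².
A = π(0.65)² = 1.32732 m².
F = p·A = 59.747 × 1.32732 = 79.3034 kN.

F ≈ 79.3 kN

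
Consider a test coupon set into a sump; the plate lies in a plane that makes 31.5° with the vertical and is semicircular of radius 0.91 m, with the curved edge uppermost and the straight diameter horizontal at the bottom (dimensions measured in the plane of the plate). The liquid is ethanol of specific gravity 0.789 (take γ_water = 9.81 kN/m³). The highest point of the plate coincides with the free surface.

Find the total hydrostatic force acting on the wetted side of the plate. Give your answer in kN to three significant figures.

γ = 0.789 × 9.81 = 7.74009 kN/m³.
The plate makes 31.5° with the vertical, i.e. θ = 90° − 31.5° = 58.5° to the horizontal. Measuring y along the incline from the free-surface line, vertical depth h = y·sinθ with sinθ = 0.852640.
The centroid lies 4r/(3π) = 0.386216 m above the diameter, so r − 4r/(3π) = 0.91 − 0.386216 = 0.523784 m below the topmost point, so y_c = 0.523784 m and h_c = 0.523784 × 0.852640 = 0.446599 m.
A = πr²/2 = π × 0.91²/2 = 1.30078 m².
Resultant F = γ·h_c·A = 7.74009 × 0.446599 × 1.30078 = 4.49643 kN.

F ≈ 4.50 kN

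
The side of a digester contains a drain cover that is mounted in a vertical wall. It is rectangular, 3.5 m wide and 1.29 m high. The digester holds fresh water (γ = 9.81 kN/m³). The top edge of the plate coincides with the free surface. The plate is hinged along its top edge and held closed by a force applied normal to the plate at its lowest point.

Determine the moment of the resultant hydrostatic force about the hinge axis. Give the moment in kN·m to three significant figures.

M ≈ 24.6 kN·m

γ = 9.81 kN/m³.
The centroid lies 1.29/2 = 0.645 m below the top edge, so the centroid depth is h_c = 0.645 m.
A = 3.5 × 1.29 = 4.515 m².
Resultant F = γ·h_c·A = 9.81 × 0.645 × 4.515 = 28.5684 kN.
I_c = b·h³/12 = 3.5 × 1.29³/12 = 0.626118 m⁴.
Centre of pressure: y_p = y_c + I_c/(y_c·A) = 0.645 + 0.626118/(0.645 × 4.515) = 0.645 + 0.215 = 0.86 m along the plane.
The resultant acts 0.645 + 0.215 = 0.86 m (along the plate) below the hinge at the top edge, so the moment about the hinge is M = F × 0.86 = 28.5684 × 0.86 = 24.5688 kN·m.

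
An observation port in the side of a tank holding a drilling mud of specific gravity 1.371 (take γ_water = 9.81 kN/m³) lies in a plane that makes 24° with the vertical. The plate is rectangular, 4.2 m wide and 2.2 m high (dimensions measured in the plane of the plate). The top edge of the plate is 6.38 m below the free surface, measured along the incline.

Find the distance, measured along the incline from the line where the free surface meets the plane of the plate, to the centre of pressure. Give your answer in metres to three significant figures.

γ = 1.371 × 9.81 = 13.44951 kN/m³.
The plate makes 24° with the vertical, i.e. θ = 90° − 24° = 66° to the horizontal. Measuring y along the incline from the free-surface line, vertical depth h = y·sinθ with sinθ = 0.913545.
The centroid lies 2.2/2 = 1.1 m below the top edge, so y_c = 6.38 + 1.1 = 7.48 m and h_c = 7.48 × 0.913545 = 6.83332 m.
A = 4.2 × 2.2 = 9.24 m².
Resultant F = γ·h_c·A = 13.44951 × 6.83332 × 9.24 = 849.2 kN.
I_c = b·h³/12 = 4.2 × 2.2³/12 = 3.7268 m⁴.
Centre of pressure: y_p = y_c + I_c/(y_c·A) = 7.48 + 3.7268/(7.48 × 9.24) = 7.48 + 0.0539216 = 7.53392 m along the plane.

y_p = 7.53 m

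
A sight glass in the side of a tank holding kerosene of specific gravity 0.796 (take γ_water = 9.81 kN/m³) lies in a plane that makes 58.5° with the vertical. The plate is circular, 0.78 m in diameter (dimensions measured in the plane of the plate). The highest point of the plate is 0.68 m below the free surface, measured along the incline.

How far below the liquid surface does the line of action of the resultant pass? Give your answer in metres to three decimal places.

h_p = 0.578 m

γ = 0.796 × 9.81 = 7.80876 kN/m³.
The plate makes 58.5° with the vertical, i.e. θ = 90° − 58.5° = 31.5° to the horizontal. Measuring y along the incline from the free-surface line, vertical depth h = y·sinθ with sinθ = 0.522499.
The centroid is at the centre, 0.39 m below the top of the plate, so y_c = 0.68 + 0.39 = 1.07 m and h_c = 1.07 × 0.522499 = 0.559074 m.
A = π(0.39)² = 0.477836 m².
Resultant F = γ·h_c·A = 7.80876 × 0.559074 × 0.477836 = 2.08608 kN.
I_c = πr⁴/4 = π × 0.39⁴/4 = 0.0181697 m⁴.
Centre of pressure: y_p = y_c + I_c/(y_c·A) = 1.07 + 0.0181697/(1.07 × 0.477836) = 1.07 + 0.0355374 = 1.10554 m along the plane.
Vertically, h_p = y_p·sinθ = 1.10554 × 0.522499 = 0.577644 m.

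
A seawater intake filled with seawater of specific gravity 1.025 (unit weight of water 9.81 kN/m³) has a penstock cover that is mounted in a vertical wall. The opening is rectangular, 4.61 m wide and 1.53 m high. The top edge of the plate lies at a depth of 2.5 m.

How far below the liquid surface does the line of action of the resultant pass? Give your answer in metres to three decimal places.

h_p = 3.325 m

γ = 1.025 × 9.81 = 10.05525 kN/m³.
The centroid lies 1.53/2 = 0.765 m below the top edge, so the centroid depth is h_c = 2.5 + 0.765 = 3.265 m.
A = 4.61 × 1.53 = 7.0533 m².
Resultant F = γ·h_c·A = 10.05525 × 3.265 × 7.0533 = 231.563 kN.
I_c = b·h³/12 = 4.61 × 1.53³/12 = 1.37592 m⁴.
Centre of pressure: y_p = y_c + I_c/(y_c·A) = 3.265 + 1.37592/(3.265 × 7.0533) = 3.265 + 0.0597472 = 3.32475 m along the plane.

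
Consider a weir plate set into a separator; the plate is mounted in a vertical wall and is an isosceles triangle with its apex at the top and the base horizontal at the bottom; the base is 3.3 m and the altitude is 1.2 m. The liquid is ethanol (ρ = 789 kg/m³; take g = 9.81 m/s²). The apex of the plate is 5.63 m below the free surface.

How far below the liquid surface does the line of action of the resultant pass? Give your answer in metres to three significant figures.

γ = ρg = 789 × 9.81 / 1000 = 7.74009 kN/m³.
With the apex up, the centroid sits 2h/3 = 2 × 1.2/3 = 0.8 m below the apex, so the centroid depth is h_c = 5.63 + 0.8 = 6.43 m.
A = ½ × 3.3 × 1.2 = 1.98 m².
Resultant F = γ·h_c·A = 7.74009 × 6.43 × 1.98 = 98.5422 kN.
I_c = b·h³/36 = 3.3 × 1.2³/36 = 0.1584 m⁴.
Centre of pressure: y_p = y_c + I_c/(y_c·A) = 6.43 + 0.1584/(6.43 × 1.98) = 6.43 + 0.0124417 = 6.44244 m along the plane.

h_p = 6.44 m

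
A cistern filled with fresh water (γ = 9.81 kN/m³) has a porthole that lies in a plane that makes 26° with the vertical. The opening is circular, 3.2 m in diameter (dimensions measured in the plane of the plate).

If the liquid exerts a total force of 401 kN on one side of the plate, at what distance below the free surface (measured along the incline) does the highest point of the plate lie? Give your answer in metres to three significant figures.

y_top ≈ 4.05 m

γ = 9.81 kN/m³.
A = π(1.6)² = 8.04248 m².
From F = γ·h_c·A, the centroid depth is h_c = 401/(9.81 × 8.04248) = 5.08259 m.
The plate makes 26° with the vertical, i.e. θ = 90° − 26° = 64° to the horizontal. Measuring y along the incline from the free-surface line, vertical depth h = y·sinθ with sinθ = 0.898794.
Along the incline, y_c = h_c/sinθ = 5.08259/0.898794 = 5.6549 m.
The centroid is at the centre, 1.6 m below the top of the plate, so the highest point sits at y_top = 5.6549 − 1.6 = 4.0549 m along the incline.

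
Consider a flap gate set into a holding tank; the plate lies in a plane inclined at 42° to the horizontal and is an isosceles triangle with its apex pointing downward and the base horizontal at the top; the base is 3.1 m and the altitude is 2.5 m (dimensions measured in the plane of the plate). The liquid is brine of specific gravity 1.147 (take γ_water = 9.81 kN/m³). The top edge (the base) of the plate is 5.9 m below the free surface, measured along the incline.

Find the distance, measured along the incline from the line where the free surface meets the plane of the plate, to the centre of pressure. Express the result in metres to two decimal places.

y_p = 6.78 m

γ = 1.147 × 9.81 = 11.25207 kN/m³.
Let θ = 42° be the plate's angle to the horizontal; measure y along the incline from where the plane meets the free surface. Vertical depth h = y·sinθ with sinθ = 0.669131.
With the apex down, the centroid sits h/3 = 2.5/3 = 0.833333 m below the base (the top edge), so y_c = 5.9 + 0.833333 = 6.73333 m and h_c = 6.73333 × 0.669131 = 4.50548 m.
A = ½ × 3.1 × 2.5 = 3.875 m².
Resultant F = γ·h_c·A = 11.25207 × 4.50548 × 3.875 = 196.447 kN.
I_c = b·h³/36 = 3.1 × 2.5³/36 = 1.34549 m⁴.
Centre of pressure: y_p = y_c + I_c/(y_c·A) = 6.73333 + 1.34549/(6.73333 × 3.875) = 6.73333 + 0.0515678 = 6.7849 m along the plane.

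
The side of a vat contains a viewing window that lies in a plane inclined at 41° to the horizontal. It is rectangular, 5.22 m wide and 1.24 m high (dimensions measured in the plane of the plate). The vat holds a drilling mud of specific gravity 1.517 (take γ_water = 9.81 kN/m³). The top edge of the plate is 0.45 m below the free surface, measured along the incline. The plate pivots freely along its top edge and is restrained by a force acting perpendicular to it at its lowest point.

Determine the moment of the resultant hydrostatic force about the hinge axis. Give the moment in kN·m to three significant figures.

M ≈ 50.0 kN·m

γ = 1.517 × 9.81 = 14.88177 kN/m³.
Let θ = 41° be the plate's angle to the horizontal; measure y along the incline from where the plane meets the free surface. Vertical depth h = y·sinθ with sinθ = 0.656059.
The centroid lies 1.24/2 = 0.62 m below the top edge, so y_c = 0.45 + 0.62 = 1.07 m and h_c = 1.07 × 0.656059 = 0.701983 m.
A = 5.22 × 1.24 = 6.4728 m².
Resultant F = γ·h_c·A = 14.88177 × 0.701983 × 6.4728 = 67.6197 kN.
I_c = b·h³/12 = 5.22 × 1.24³/12 = 0.829381 m⁴.
Centre of pressure: y_p = y_c + I_c/(y_c·A) = 1.07 + 0.829381/(1.07 × 6.4728) = 1.07 + 0.119751 = 1.18975 m along the plane.
The resultant acts 0.62 + 0.119751 = 0.739751 m (along the plate) below the hinge at the top edge, so the moment about the hinge is M = F × 0.739751 = 67.6197 × 0.739751 = 50.0217 kN·m.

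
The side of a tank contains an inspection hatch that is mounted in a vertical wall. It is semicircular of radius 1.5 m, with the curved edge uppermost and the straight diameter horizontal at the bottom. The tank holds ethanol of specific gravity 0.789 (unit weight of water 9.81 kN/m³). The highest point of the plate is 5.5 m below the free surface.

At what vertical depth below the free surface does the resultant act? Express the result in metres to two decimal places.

h_p = 6.39 m

γ = 0.789 × 9.81 = 7.74009 kN/m³.
The centroid lies 4r/(3π) = 0.63662 m above the diameter, so r − 4r/(3π) = 1.5 − 0.63662 = 0.86338 m below the topmost point, so the centroid depth is h_c = 5.5 + 0.86338 = 6.36338 m.
A = πr²/2 = π × 1.5²/2 = 3.53429 m².
Resultant F = γ·h_c·A = 7.74009 × 6.36338 × 3.53429 = 174.075 kN.
I_c = (π/8 − 8/(9π))·r⁴ = 0.109757 × 1.5⁴ = 0.555645 m⁴.
Centre of pressure: y_p = y_c + I_c/(y_c·A) = 6.36338 + 0.555645/(6.36338 × 3.53429) = 6.36338 + 0.0247063 = 6.38809 m along the plane.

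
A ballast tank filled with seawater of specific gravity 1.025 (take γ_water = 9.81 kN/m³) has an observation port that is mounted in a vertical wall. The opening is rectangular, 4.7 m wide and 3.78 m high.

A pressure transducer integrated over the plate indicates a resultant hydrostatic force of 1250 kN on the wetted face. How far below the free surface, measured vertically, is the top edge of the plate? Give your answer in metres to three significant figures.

γ = 1.025 × 9.81 = 10.05525 kN/m³.
A = 4.7 × 3.78 = 17.766 m².
From F = γ·h_c·A, the centroid depth is h_c = 1250/(10.05525 × 17.766) = 6.99725 m.
The centroid lies 3.78/2 = 1.89 m below the top edge, so the top edge sits at h_top = 6.99725 − 1.89 = 5.10725 m below the surface.

d_top ≈ 5.11 m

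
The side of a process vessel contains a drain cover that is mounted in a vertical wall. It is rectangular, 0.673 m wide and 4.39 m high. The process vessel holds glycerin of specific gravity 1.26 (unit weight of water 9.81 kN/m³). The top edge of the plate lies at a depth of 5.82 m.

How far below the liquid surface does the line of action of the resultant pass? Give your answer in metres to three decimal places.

h_p = 8.215 m

γ = 1.26 × 9.81 = 12.3606 kN/m³.
The centroid lies 4.39/2 = 2.195 m below the top edge, so the centroid depth is h_c = 5.82 + 2.195 = 8.015 m.
A = 0.673 × 4.39 = 2.95447 m².
Resultant F = γ·h_c·A = 12.3606 × 8.015 × 2.95447 = 292.7 kN.
I_c = b·h³/12 = 0.673 × 4.39³/12 = 4.7449 m⁴.
Centre of pressure: y_p = y_c + I_c/(y_c·A) = 8.015 + 4.7449/(8.015 × 2.95447) = 8.015 + 0.200375 = 8.21537 m along the plane.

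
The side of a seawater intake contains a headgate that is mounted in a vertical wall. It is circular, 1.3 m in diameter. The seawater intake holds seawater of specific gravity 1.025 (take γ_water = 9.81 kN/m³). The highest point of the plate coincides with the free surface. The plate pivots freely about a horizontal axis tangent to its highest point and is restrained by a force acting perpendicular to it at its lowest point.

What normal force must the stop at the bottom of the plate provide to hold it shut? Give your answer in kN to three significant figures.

P ≈ 5.42 kN

γ = 1.025 × 9.81 = 10.05525 kN/m³.
The centroid is at the centre, 0.65 m below the top of the plate, so the centroid depth is h_c = 0.65 m.
A = π(0.65)² = 1.32732 m².
Resultant F = γ·h_c·A = 10.05525 × 0.65 × 1.32732 = 8.67525 kN.
I_c = πr⁴/4 = π × 0.65⁴/4 = 0.140198 m⁴.
Centre of pressure: y_p = y_c + I_c/(y_c·A) = 0.65 + 0.140198/(0.65 × 1.32732) = 0.65 + 0.1625 = 0.8125 m along the plane.
The resultant acts 0.65 + 0.1625 = 0.8125 m (along the plate) below the hinge at the top edge, so the moment about the hinge is M = F × 0.8125 = 8.67525 × 0.8125 = 7.04864 kN·m.
A normal force at the bottom, 1.3 m from the hinge, must supply this moment: P = 7.04864/1.3 = 5.42203 kN.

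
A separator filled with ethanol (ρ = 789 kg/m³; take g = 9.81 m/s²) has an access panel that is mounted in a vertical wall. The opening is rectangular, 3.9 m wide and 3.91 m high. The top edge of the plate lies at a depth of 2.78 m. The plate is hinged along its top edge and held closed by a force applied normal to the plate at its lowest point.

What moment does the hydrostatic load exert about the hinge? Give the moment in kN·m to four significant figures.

M ≈ 1243 kN·m

γ = ρg = 789 × 9.81 / 1000 = 7.74009 kN/m³.
The centroid lies 3.91/2 = 1.955 m below the top edge, so the centroid depth is h_c = 2.78 + 1.955 = 4.735 m.
A = 3.9 × 3.91 = 15.249 m².
Resultant F = γ·h_c·A = 7.74009 × 4.735 × 15.249 = 558.866 kN.
I_c = b·h³/12 = 3.9 × 3.91³/12 = 19.4274 m⁴.
Centre of pressure: y_p = y_c + I_c/(y_c·A) = 4.735 + 19.4274/(4.735 × 15.249) = 4.735 + 0.269063 = 5.00406 m along the plane.
The resultant acts 1.955 + 0.269063 = 2.22406 m (along the plate) below the hinge at the top edge, so the moment about the hinge is M = F × 2.22406 = 558.866 × 2.22406 = 1242.95 kN·m.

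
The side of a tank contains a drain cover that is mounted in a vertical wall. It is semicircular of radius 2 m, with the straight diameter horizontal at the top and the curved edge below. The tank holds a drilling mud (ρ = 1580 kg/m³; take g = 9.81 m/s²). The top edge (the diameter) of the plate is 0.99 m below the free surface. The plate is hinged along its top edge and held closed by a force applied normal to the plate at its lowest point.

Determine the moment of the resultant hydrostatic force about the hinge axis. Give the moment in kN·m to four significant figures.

γ = ρg = 1580 × 9.81 / 1000 = 15.4998 kN/m³.
The centroid of a semicircle lies 4r/(3π) = 0.848826 m from the diameter, here below the top edge, so the centroid depth is h_c = 0.99 + 0.848826 = 1.83883 m.
A = πr²/2 = π × 2²/2 = 6.28319 m².
Resultant F = γ·h_c·A = 15.4998 × 1.83883 × 6.28319 = 179.08 kN.
I_c = (π/8 − 8/(9π))·r⁴ = 0.109757 × 2⁴ = 1.75611 m⁴.
Centre of pressure: y_p = y_c + I_c/(y_c·A) = 1.83883 + 1.75611/(1.83883 × 6.28319) = 1.83883 + 0.151995 = 1.99083 m along the plane.
The resultant acts 0.848826 + 0.151995 = 1.00082 m (along the plate) below the hinge at the top edge, so the moment about the hinge is M = F × 1.00082 = 179.08 × 1.00082 = 179.227 kN·m.

M ≈ 179.2 kN·m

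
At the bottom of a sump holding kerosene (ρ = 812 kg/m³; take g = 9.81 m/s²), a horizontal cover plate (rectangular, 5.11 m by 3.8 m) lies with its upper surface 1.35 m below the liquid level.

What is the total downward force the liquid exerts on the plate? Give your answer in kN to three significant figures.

γ = ρg = 812 × 9.81 / 1000 = 7.96572 kN/m³.
The plate is horizontal, so pressure is uniform at p = γ·h = 7.96572 × 1.35 = 10.7537 kN/m².
A = 5.11 × 3.8 = 19.418 m².
F = p·A = 10.7537 × 19.418 = 208.815 kN.

F ≈ 209 kN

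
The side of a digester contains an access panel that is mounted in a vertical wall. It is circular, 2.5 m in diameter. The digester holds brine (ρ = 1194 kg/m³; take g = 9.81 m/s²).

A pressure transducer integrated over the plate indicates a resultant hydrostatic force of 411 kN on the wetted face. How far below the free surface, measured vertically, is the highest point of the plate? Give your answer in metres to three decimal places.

γ = ρg = 1194 × 9.81 / 1000 = 11.71314 kN/m³.
A = π(1.25)² = 4.90874 m².
From F = γ·h_c·A, the centroid depth is h_c = 411/(11.71314 × 4.90874) = 7.14823 m.
The centroid is at the centre, 1.25 m below the top of the plate, so the highest point sits at h_top = 7.14823 − 1.25 = 5.89823 m below the surface.

d_top ≈ 5.898 m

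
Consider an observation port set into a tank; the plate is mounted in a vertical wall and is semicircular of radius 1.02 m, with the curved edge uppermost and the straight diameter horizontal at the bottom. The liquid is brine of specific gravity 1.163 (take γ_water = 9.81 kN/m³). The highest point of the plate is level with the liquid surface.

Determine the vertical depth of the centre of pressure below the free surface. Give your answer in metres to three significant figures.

h_p = 0.711 m

γ = 1.163 × 9.81 = 11.40903 kN/m³.
The centroid lies 4r/(3π) = 0.432901 m above the diameter, so r − 4r/(3π) = 1.02 − 0.432901 = 0.587099 m below the topmost point, so the centroid depth is h_c = 0.587099 m.
A = πr²/2 = π × 1.02²/2 = 1.63426 m².
Resultant F = γ·h_c·A = 11.40903 × 0.587099 × 1.63426 = 10.9466 kN.
I_c = (π/8 − 8/(9π))·r⁴ = 0.109757 × 1.02⁴ = 0.118805 m⁴.
Centre of pressure: y_p = y_c + I_c/(y_c·A) = 0.587099 + 0.118805/(0.587099 × 1.63426) = 0.587099 + 0.123823 = 0.710922 m along the plane.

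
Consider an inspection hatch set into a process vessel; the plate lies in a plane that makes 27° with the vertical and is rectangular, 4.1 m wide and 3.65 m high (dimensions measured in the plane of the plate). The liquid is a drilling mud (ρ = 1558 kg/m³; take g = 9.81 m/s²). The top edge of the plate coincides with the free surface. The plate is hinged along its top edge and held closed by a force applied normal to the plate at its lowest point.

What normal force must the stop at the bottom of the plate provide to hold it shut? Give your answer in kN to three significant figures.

γ = ρg = 1558 × 9.81 / 1000 = 15.28398 kN/m³.
The plate makes 27° with the vertical, i.e. θ = 90° − 27° = 63° to the horizontal. Measuring y along the incline from the free-surface line, vertical depth h = y·sinθ with sinθ = 0.891007.
The centroid lies 3.65/2 = 1.825 m below the top edge, so y_c = 1.825 m and h_c = 1.825 × 0.891007 = 1.62609 m.
A = 4.1 × 3.65 = 14.965 m².
Resultant F = γ·h_c·A = 15.28398 × 1.62609 × 14.965 = 371.927 kN.
I_c = b·h³/12 = 4.1 × 3.65³/12 = 16.6143 m⁴.
Centre of pressure: y_p = y_c + I_c/(y_c·A) = 1.825 + 16.6143/(1.825 × 14.965) = 1.825 + 0.608335 = 2.43334 m along the plane.
The resultant acts 1.825 + 0.608335 = 2.43334 m (along the plate) below the hinge at the top edge, so the moment about the hinge is M = F × 2.43334 = 371.927 × 2.43334 = 905.025 kN·m.
A normal force at the bottom, 3.65 m from the hinge, must supply this moment: P = 905.025/3.65 = 247.952 kN.

P ≈ 248 kN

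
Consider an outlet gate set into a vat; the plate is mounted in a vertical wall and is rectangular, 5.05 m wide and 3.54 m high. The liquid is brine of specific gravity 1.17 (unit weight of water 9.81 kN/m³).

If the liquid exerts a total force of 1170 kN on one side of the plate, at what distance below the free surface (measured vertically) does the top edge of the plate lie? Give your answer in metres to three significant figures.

γ = 1.17 × 9.81 = 11.4777 kN/m³.
A = 5.05 × 3.54 = 17.877 m².
From F = γ·h_c·A, the centroid depth is h_c = 1170/(11.4777 × 17.877) = 5.70212 m.
The centroid lies 3.54/2 = 1.77 m below the top edge, so the top edge sits at h_top = 5.70212 − 1.77 = 3.93212 m below the surface.

d_top ≈ 3.93 m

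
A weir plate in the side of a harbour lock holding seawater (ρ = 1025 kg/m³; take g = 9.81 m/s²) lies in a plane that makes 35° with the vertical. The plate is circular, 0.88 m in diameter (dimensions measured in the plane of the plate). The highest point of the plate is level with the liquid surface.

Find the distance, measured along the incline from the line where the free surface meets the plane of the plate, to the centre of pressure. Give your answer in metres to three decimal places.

y_p = 0.550 m

γ = ρg = 1025 × 9.81 / 1000 = 10.05525 kN/m³.
The plate makes 35° with the vertical, i.e. θ = 90° − 35° = 55° to the horizontal. Measuring y along the incline from the free-surface line, vertical depth h = y·sinθ with sinθ = 0.819152.
The centroid is at the centre, 0.44 m below the top of the plate, so y_c = 0.44 m and h_c = 0.44 × 0.819152 = 0.360427 m.
A = π(0.44)² = 0.608212 m².
Resultant F = γ·h_c·A = 10.05525 × 0.360427 × 0.608212 = 2.20427 kN.
I_c = πr⁴/4 = π × 0.44⁴/4 = 0.0294375 m⁴.
Centre of pressure: y_p = y_c + I_c/(y_c·A) = 0.44 + 0.0294375/(0.44 × 0.608212) = 0.44 + 0.11 = 0.55 m along the plane.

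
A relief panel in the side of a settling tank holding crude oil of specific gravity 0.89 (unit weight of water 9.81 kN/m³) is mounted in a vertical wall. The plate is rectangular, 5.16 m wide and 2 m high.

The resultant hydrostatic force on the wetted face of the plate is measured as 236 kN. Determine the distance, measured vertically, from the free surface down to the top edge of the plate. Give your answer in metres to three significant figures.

γ = 0.89 × 9.81 = 8.7309 kN/m³.
A = 5.16 × 2 = 10.32 m².
From F = γ·h_c·A, the centroid depth is h_c = 236/(8.7309 × 10.32) = 2.61923 m.
The centroid lies 2/2 = 1 m below the top edge, so the top edge sits at h_top = 2.61923 − 1 = 1.61923 m below the surface.

d_top ≈ 1.62 m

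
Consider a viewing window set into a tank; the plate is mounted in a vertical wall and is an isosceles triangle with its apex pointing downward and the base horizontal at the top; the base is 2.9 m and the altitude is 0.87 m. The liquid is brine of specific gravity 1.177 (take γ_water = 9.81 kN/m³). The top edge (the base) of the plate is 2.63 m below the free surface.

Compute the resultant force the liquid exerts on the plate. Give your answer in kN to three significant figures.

F ≈ 42.5 kN

γ = 1.177 × 9.81 = 11.54637 kN/m³.
With the apex down, the centroid sits h/3 = 0.87/3 = 0.29 m below the base (the top edge), so the centroid depth is h_c = 2.63 + 0.29 = 2.92 m.
A = ½ × 2.9 × 0.87 = 1.2615 m².
Resultant F = γ·h_c·A = 11.54637 × 2.92 × 1.2615 = 42.532 kN.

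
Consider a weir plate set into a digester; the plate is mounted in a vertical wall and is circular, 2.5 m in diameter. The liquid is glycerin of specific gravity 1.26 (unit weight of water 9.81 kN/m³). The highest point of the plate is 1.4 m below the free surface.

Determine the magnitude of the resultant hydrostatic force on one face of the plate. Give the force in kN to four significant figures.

γ = 1.26 × 9.81 = 12.3606 kN/m³.
The centroid is at the centre, 1.25 m below the top of the plate, so the centroid depth is h_c = 1.4 + 1.25 = 2.65 m.
A = π(1.25)² = 4.90874 m².
Resultant F = γ·h_c·A = 12.3606 × 2.65 × 4.90874 = 160.789 kN.

F ≈ 160.8 kN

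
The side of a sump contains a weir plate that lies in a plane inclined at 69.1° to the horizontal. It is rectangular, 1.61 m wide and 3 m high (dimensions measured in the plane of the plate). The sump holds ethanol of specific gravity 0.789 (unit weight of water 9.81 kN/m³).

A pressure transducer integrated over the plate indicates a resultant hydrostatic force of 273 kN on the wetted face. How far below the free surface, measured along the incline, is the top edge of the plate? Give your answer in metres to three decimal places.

y_top ≈ 6.317 m

γ = 0.789 × 9.81 = 7.74009 kN/m³.
A = 1.61 × 3 = 4.83 m².
From F = γ·h_c·A, the centroid depth is h_c = 273/(7.74009 × 4.83) = 7.30247 m.
Let θ = 69.1° be the plate's angle to the horizontal; measure y along the incline from where the plane meets the free surface. Vertical depth h = y·sinθ with sinθ = 0.934204.
Along the incline, y_c = h_c/sinθ = 7.30247/0.934204 = 7.81678 m.
The centroid lies 3/2 = 1.5 m below the top edge, so the top edge sits at y_top = 7.81678 − 1.5 = 6.31678 m along the incline.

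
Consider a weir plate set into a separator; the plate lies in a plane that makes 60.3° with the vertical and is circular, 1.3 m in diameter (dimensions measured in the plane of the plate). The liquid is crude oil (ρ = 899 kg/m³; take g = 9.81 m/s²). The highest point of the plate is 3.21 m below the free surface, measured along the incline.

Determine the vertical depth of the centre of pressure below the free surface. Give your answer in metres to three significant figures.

h_p = 1.93 m

γ = ρg = 899 × 9.81 / 1000 = 8.81919 kN/m³.
The plate makes 60.3° with the vertical, i.e. θ = 90° − 60.3° = 29.7° to the horizontal. Measuring y along the incline from the free-surface line, vertical depth h = y·sinθ with sinθ = 0.495459.
The centroid is at the centre, 0.65 m below the top of the plate, so y_c = 3.21 + 0.65 = 3.86 m and h_c = 3.86 × 0.495459 = 1.91247 m.
A = π(0.65)² = 1.32732 m².
Resultant F = γ·h_c·A = 8.81919 × 1.91247 × 1.32732 = 22.3872 kN.
I_c = πr⁴/4 = π × 0.65⁴/4 = 0.140198 m⁴.
Centre of pressure: y_p = y_c + I_c/(y_c·A) = 3.86 + 0.140198/(3.86 × 1.32732) = 3.86 + 0.027364 = 3.88736 m along the plane.
Vertically, h_p = y_p·sinθ = 3.88736 × 0.495459 = 1.92603 m.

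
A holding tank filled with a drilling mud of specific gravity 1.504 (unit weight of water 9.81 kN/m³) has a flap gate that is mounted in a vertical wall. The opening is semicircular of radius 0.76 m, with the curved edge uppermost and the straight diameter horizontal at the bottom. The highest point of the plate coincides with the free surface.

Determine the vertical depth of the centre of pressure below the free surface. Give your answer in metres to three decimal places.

γ = 1.504 × 9.81 = 14.75424 kN/m³.
The centroid lies 4r/(3π) = 0.322554 m above the diameter, so r − 4r/(3π) = 0.76 − 0.322554 = 0.437446 m below the topmost point, so the centroid depth is h_c = 0.437446 m.
A = πr²/2 = π × 0.76²/2 = 0.907292 m².
Resultant F = γ·h_c·A = 14.75424 × 0.437446 × 0.907292 = 5.85583 kN.
I_c = (π/8 − 8/(9π))·r⁴ = 0.109757 × 0.76⁴ = 0.0366173 m⁴.
Centre of pressure: y_p = y_c + I_c/(y_c·A) = 0.437446 + 0.0366173/(0.437446 × 0.907292) = 0.437446 + 0.0922603 = 0.529706 m along the plane.

h_p = 0.530 m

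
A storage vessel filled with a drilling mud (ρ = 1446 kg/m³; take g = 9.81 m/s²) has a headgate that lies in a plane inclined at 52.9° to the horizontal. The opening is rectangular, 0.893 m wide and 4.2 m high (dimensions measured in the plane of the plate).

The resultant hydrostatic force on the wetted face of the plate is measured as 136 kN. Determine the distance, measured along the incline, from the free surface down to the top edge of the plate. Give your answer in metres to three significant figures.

γ = ρg = 1446 × 9.81 / 1000 = 14.18526 kN/m³.
A = 0.893 × 4.2 = 3.7506 m².
From F = γ·h_c·A, the centroid depth is h_c = 136/(14.18526 × 3.7506) = 2.55624 m.
Let θ = 52.9° be the plate's angle to the horizontal; measure y along the incline from where the plane meets the free surface. Vertical depth h = y·sinθ with sinθ = 0.797584.
Along the incline, y_c = h_c/sinθ = 2.55624/0.797584 = 3.20498 m.
The centroid lies 4.2/2 = 2.1 m below the top edge, so the top edge sits at y_top = 3.20498 − 2.1 = 1.10498 m along the incline.

y_top ≈ 1.10 m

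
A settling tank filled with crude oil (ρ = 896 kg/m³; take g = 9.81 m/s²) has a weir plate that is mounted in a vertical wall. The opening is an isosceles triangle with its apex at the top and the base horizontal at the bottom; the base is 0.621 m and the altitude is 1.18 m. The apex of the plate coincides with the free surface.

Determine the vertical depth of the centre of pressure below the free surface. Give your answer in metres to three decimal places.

h_p = 0.885 m

γ = ρg = 896 × 9.81 / 1000 = 8.78976 kN/m³.
With the apex up, the centroid sits 2h/3 = 2 × 1.18/3 = 0.786667 m below the apex, so the centroid depth is h_c = 0.786667 m.
A = ½ × 0.621 × 1.18 = 0.36639 m².
Resultant F = γ·h_c·A = 8.78976 × 0.786667 × 0.36639 = 2.53345 kN.
I_c = b·h³/36 = 0.621 × 1.18³/36 = 0.0283423 m⁴.
Centre of pressure: y_p = y_c + I_c/(y_c·A) = 0.786667 + 0.0283423/(0.786667 × 0.36639) = 0.786667 + 0.0983333 = 0.885 m along the plane.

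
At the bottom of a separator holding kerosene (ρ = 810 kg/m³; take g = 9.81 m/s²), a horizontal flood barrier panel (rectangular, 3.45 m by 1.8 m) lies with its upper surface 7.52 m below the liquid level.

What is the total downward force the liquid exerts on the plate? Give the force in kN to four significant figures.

γ = ρg = 810 × 9.81 / 1000 = 7.9461 kN/m³.
The plate is horizontal, so pressure is uniform at p = γ·h = 7.9461 × 7.52 = 59.7547 kN/m².
A = 3.45 × 1.8 = 6.21 m².
F = p·A = 59.7547 × 6.21 = 371.077 kN.

F ≈ 371.1 kN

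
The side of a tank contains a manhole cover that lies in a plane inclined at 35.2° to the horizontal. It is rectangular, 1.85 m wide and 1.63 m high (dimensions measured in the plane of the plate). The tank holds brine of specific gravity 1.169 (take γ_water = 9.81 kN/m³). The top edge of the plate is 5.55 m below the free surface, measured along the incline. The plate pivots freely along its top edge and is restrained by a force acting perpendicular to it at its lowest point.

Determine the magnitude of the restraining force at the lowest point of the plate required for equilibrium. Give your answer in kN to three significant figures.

γ = 1.169 × 9.81 = 11.46789 kN/m³.
Let θ = 35.2° be the plate's angle to the horizontal; measure y along the incline from where the plane meets the free surface. Vertical depth h = y·sinθ with sinθ = 0.576432.
The centroid lies 1.63/2 = 0.815 m below the top edge, so y_c = 5.55 + 0.815 = 6.365 m and h_c = 6.365 × 0.576432 = 3.66899 m.
A = 1.85 × 1.63 = 3.0155 m².
Resultant F = γ·h_c·A = 11.46789 × 3.66899 × 3.0155 = 126.879 kN.
I_c = b·h³/12 = 1.85 × 1.63³/12 = 0.667657 m⁴.
Centre of pressure: y_p = y_c + I_c/(y_c·A) = 6.365 + 0.667657/(6.365 × 3.0155) = 6.365 + 0.0347853 = 6.39979 m along the plane.
The resultant acts 0.815 + 0.0347853 = 0.849785 m (along the plate) below the hinge at the top edge, so the moment about the hinge is M = F × 0.849785 = 126.879 × 0.849785 = 107.82 kN·m.
A normal force at the bottom, 1.63 m from the hinge, must supply this moment: P = 107.82/1.63 = 66.1472 kN.

P ≈ 66.1 kN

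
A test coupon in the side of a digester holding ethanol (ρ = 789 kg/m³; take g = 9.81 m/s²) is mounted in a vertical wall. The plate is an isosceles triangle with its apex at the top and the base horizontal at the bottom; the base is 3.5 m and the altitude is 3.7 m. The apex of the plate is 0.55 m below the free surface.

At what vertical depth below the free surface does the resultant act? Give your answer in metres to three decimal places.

γ = ρg = 789 × 9.81 / 1000 = 7.74009 kN/m³.
With the apex up, the centroid sits 2h/3 = 2 × 3.7/3 = 2.46667 m below the apex, so the centroid depth is h_c = 0.55 + 2.46667 = 3.01667 m.
A = ½ × 3.5 × 3.7 = 6.475 m².
Resultant F = γ·h_c·A = 7.74009 × 3.01667 × 6.475 = 151.187 kN.
I_c = b·h³/36 = 3.5 × 3.7³/36 = 4.9246 m⁴.
Centre of pressure: y_p = y_c + I_c/(y_c·A) = 3.01667 + 4.9246/(3.01667 × 6.475) = 3.01667 + 0.252118 = 3.26879 m along the plane.

h_p = 3.269 m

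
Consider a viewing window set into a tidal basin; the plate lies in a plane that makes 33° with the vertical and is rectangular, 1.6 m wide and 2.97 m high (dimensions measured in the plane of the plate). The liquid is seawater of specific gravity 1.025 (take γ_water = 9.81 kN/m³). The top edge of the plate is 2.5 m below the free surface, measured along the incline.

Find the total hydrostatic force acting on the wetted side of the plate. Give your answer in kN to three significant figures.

F ≈ 160 kN

γ = 1.025 × 9.81 = 10.05525 kN/m³.
The plate makes 33° with the vertical, i.e. θ = 90° − 33° = 57° to the horizontal. Measuring y along the incline from the free-surface line, vertical depth h = y·sinθ with sinθ = 0.838671.
The centroid lies 2.97/2 = 1.485 m below the top edge, so y_c = 2.5 + 1.485 = 3.985 m and h_c = 3.985 × 0.838671 = 3.3421 m.
A = 1.6 × 2.97 = 4.752 m².
Resultant F = γ·h_c·A = 10.05525 × 3.3421 × 4.752 = 159.694 kN.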